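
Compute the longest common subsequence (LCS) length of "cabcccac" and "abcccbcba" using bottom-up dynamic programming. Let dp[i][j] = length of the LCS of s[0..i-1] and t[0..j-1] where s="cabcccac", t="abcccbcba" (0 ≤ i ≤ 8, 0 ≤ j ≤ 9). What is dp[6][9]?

5

   ''  a  b  c  c  c  b  c  b  a
''  0  0  0  0  0  0  0  0  0  0
 c  0  0  0  1  1  1  1  1  1  1
 a  0  1  1  1  1  1  1  1  1  2
 b  0  1  2  2  2  2  2  2  2  2
 c  0  1  2  3  3  3  3  3  3  3
 c  0  1  2  3  4  4  4  4  4  4
 c  0  1  2  3  4  5  5  5  5  5
 a  0  1  2  3  4  5  5  5  5  6
 c  0  1  2  3  4  5  5  6  6  6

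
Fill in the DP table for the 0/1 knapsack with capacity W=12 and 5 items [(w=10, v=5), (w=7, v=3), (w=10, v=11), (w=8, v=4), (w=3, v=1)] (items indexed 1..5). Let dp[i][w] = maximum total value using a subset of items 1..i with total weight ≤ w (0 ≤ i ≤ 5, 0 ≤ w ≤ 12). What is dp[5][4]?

1

i\w   0   1   2   3   4   5   6   7   8   9  10  11  12
  0   0   0   0   0   0   0   0   0   0   0   0   0   0
  1   0   0   0   0   0   0   0   0   0   0   5   5   5
  2   0   0   0   0   0   0   0   3   3   3   5   5   5
  3   0   0   0   0   0   0   0   3   3   3  11  11  11
  4   0   0   0   0   0   0   0   3   4   4  11  11  11
  5   0   0   0   1   1   1   1   3   4   4  11  11  11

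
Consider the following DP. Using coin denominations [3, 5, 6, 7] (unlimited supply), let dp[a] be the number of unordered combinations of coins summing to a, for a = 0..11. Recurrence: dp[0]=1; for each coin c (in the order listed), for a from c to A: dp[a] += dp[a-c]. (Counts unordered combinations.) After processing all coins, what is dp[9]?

2

after  coin     0     1     2     3     4     5     6     7     8     9    10    11
          3     1     0     0     1     0     0     1     0     0     1     0     0
          5     1     0     0     1     0     1     1     0     1     1     1     1
          6     1     0     0     1     0     1     2     0     1     2     1     2
          7     1     0     0     1     0     1     2     1     1     2     2     2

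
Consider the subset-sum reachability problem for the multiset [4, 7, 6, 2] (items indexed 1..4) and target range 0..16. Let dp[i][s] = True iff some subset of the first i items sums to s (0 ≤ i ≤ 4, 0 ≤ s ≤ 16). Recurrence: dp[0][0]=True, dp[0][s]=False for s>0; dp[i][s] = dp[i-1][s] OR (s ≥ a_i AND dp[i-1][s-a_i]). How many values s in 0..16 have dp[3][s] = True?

7

i\s   0   1   2   3   4   5   6   7   8   9  10  11  12  13  14  15  16
  0   T   F   F   F   F   F   F   F   F   F   F   F   F   F   F   F   F
  1   T   F   F   F   T   F   F   F   F   F   F   F   F   F   F   F   F
  2   T   F   F   F   T   F   F   T   F   F   F   T   F   F   F   F   F
  3   T   F   F   F   T   F   T   T   F   F   T   T   F   T   F   F   F
  4   T   F   T   F   T   F   T   T   T   T   T   T   T   T   F   T   F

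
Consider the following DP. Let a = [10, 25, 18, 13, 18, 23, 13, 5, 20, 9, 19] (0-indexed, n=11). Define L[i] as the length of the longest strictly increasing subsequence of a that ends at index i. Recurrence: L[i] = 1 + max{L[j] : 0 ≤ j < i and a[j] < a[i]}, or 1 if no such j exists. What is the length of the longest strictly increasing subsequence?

   i    0    1    2    3    4    5    6    7    8    9   10
a[i]   10   25   18   13   18   23   13    5   20    9   19
L[i]    1    2    2    2    3    4    2    1    4    2    4

4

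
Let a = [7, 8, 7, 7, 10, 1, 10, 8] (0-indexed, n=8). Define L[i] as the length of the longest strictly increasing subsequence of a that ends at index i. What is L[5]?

1

   i    0    1    2    3    4    5    6    7
a[i]    7    8    7    7   10    1   10    8
L[i]    1    2    1    1    3    1    3    2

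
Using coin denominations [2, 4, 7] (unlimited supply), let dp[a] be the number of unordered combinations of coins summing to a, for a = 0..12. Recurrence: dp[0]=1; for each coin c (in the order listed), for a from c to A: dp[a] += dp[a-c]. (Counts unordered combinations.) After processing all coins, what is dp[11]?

after  coin     0     1     2     3     4     5     6     7     8     9    10    11    12
          2     1     0     1     0     1     0     1     0     1     0     1     0     1
          4     1     0     1     0     2     0     2     0     3     0     3     0     4
          7     1     0     1     0     2     0     2     1     3     1     3     2     4

2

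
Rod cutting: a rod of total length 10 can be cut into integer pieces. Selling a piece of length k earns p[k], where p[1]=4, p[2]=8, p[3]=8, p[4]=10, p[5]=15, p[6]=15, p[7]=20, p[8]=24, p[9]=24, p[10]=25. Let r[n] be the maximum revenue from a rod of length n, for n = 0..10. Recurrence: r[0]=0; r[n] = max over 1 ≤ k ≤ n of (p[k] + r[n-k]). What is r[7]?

28

   n    0    1    2    3    4    5    6    7    8    9   10
r[n]    0    4    8   12   16   20   24   28   32   36   40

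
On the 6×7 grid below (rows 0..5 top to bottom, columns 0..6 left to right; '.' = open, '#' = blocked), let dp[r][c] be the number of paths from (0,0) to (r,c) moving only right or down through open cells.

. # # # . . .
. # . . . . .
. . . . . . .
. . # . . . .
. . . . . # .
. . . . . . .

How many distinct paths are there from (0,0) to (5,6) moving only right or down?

r\c   0   1   2   3   4   5   6
  0   1   0   0   0   0   0   0
  1   1   0   0   0   0   0   0
  2   1   1   1   1   1   1   1
  3   1   2   0   1   2   3   4
  4   1   3   3   4   6   0   4
  5   1   4   7  11  17  17  21

21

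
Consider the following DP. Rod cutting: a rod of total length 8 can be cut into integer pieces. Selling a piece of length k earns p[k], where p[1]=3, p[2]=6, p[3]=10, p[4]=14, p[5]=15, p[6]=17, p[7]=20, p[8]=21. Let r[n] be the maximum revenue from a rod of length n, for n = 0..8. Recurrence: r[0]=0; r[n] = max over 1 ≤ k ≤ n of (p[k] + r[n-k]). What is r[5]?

   n    0    1    2    3    4    5    6    7    8
r[n]    0    3    6   10   14   17   20   24   28

17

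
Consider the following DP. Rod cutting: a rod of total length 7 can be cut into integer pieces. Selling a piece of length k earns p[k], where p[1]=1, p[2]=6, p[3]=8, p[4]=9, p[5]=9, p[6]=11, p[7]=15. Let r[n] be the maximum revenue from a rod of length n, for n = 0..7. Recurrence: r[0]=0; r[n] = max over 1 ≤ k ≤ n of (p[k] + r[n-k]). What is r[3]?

   n    0    1    2    3    4    5    6    7
r[n]    0    1    6    8   12   14   18   20

8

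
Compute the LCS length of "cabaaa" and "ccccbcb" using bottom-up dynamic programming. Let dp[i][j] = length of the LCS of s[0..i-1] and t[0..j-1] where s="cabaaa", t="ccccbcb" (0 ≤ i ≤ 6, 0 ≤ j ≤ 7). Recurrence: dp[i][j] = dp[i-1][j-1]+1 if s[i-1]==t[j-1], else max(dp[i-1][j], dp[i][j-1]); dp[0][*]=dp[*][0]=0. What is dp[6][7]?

   ''  c  c  c  c  b  c  b
''  0  0  0  0  0  0  0  0
 c  0  1  1  1  1  1  1  1
 a  0  1  1  1  1  1  1  1
 b  0  1  1  1  1  2  2  2
 a  0  1  1  1  1  2  2  2
 a  0  1  1  1  1  2  2  2
 a  0  1  1  1  1  2  2  2

2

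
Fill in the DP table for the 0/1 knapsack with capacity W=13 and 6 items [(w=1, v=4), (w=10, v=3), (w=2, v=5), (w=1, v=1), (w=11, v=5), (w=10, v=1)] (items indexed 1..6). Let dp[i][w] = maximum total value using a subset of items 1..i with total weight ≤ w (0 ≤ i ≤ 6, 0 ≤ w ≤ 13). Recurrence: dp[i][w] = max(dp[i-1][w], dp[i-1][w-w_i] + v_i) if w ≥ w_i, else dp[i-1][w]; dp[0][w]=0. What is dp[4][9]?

10

i\w   0   1   2   3   4   5   6   7   8   9  10  11  12  13
  0   0   0   0   0   0   0   0   0   0   0   0   0   0   0
  1   0   4   4   4   4   4   4   4   4   4   4   4   4   4
  2   0   4   4   4   4   4   4   4   4   4   4   7   7   7
  3   0   4   5   9   9   9   9   9   9   9   9   9   9  12
  4   0   4   5   9  10  10  10  10  10  10  10  10  10  12
  5   0   4   5   9  10  10  10  10  10  10  10  10  10  12
  6   0   4   5   9  10  10  10  10  10  10  10  10  10  12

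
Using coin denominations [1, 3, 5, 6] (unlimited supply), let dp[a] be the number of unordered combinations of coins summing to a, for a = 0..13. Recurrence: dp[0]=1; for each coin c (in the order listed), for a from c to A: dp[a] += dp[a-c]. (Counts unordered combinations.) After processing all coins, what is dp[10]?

9

after  coin     0     1     2     3     4     5     6     7     8     9    10    11    12    13
          1     1     1     1     1     1     1     1     1     1     1     1     1     1     1
          3     1     1     1     2     2     2     3     3     3     4     4     4     5     5
          5     1     1     1     2     2     3     4     4     5     6     7     8     9    10
          6     1     1     1     2     2     3     5     5     6     8     9    11    14    15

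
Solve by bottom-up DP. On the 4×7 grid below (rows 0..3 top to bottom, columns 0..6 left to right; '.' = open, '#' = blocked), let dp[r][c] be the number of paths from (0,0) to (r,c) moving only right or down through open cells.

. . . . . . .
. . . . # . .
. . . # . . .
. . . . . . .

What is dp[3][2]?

10

r\c   0   1   2   3   4   5   6
  0   1   1   1   1   1   1   1
  1   1   2   3   4   0   1   2
  2   1   3   6   0   0   1   3
  3   1   4  10  10  10  11  14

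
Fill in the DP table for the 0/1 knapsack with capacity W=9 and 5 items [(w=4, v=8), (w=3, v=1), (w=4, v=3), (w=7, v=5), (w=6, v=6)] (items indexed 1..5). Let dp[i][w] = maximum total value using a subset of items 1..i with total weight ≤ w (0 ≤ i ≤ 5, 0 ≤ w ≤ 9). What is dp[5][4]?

8

i\w   0   1   2   3   4   5   6   7   8   9
  0   0   0   0   0   0   0   0   0   0   0
  1   0   0   0   0   8   8   8   8   8   8
  2   0   0   0   1   8   8   8   9   9   9
  3   0   0   0   1   8   8   8   9  11  11
  4   0   0   0   1   8   8   8   9  11  11
  5   0   0   0   1   8   8   8   9  11  11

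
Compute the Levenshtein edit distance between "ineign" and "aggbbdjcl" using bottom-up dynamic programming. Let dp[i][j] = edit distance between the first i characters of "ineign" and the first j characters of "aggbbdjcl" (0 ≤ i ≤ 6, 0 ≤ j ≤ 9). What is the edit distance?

9

   ''  a  g  g  b  b  d  j  c  l
''  0  1  2  3  4  5  6  7  8  9
 i  1  1  2  3  4  5  6  7  8  9
 n  2  2  2  3  4  5  6  7  8  9
 e  3  3  3  3  4  5  6  7  8  9
 i  4  4  4  4  4  5  6  7  8  9
 g  5  5  4  4  5  5  6  7  8  9
 n  6  6  5  5  5  6  6  7  8  9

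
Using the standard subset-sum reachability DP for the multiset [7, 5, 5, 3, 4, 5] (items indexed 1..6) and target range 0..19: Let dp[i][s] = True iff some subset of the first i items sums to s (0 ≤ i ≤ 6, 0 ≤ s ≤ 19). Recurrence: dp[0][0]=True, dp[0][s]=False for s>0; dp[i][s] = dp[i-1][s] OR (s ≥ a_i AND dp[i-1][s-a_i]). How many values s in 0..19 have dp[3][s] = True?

6

i\s   0   1   2   3   4   5   6   7   8   9  10  11  12  13  14  15  16  17  18  19
  0   T   F   F   F   F   F   F   F   F   F   F   F   F   F   F   F   F   F   F   F
  1   T   F   F   F   F   F   F   T   F   F   F   F   F   F   F   F   F   F   F   F
  2   T   F   F   F   F   T   F   T   F   F   F   F   T   F   F   F   F   F   F   F
  3   T   F   F   F   F   T   F   T   F   F   T   F   T   F   F   F   F   T   F   F
  4   T   F   F   T   F   T   F   T   T   F   T   F   T   T   F   T   F   T   F   F
  5   T   F   F   T   T   T   F   T   T   T   T   T   T   T   T   T   T   T   F   T
  6   T   F   F   T   T   T   F   T   T   T   T   T   T   T   T   T   T   T   T   T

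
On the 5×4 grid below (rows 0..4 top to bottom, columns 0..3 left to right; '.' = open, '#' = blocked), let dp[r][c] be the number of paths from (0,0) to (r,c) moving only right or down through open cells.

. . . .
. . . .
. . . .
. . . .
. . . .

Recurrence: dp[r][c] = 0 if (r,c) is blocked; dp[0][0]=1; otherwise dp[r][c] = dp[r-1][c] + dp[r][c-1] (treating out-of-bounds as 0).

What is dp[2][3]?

r\c   0   1   2   3
  0   1   1   1   1
  1   1   2   3   4
  2   1   3   6  10
  3   1   4  10  20
  4   1   5  15  35

10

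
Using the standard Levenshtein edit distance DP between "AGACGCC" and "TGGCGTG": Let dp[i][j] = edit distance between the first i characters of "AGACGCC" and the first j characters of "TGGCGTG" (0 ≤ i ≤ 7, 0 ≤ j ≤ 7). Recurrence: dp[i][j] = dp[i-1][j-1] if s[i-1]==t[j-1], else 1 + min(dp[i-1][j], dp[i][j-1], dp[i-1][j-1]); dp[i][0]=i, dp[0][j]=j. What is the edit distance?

4

   ''  T  G  G  C  G  T  G
''  0  1  2  3  4  5  6  7
 A  1  1  2  3  4  5  6  7
 G  2  2  1  2  3  4  5  6
 A  3  3  2  2  3  4  5  6
 C  4  4  3  3  2  3  4  5
 G  5  5  4  3  3  2  3  4
 C  6  6  5  4  3  3  3  4
 C  7  7  6  5  4  4  4  4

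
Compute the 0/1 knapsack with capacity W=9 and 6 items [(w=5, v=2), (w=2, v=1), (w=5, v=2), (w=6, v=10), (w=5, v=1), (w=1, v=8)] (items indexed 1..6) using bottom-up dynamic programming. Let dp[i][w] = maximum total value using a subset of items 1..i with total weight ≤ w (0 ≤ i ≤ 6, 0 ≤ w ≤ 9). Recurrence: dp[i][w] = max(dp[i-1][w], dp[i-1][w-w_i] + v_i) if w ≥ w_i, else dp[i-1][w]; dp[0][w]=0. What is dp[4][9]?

11

i\w   0   1   2   3   4   5   6   7   8   9
  0   0   0   0   0   0   0   0   0   0   0
  1   0   0   0   0   0   2   2   2   2   2
  2   0   0   1   1   1   2   2   3   3   3
  3   0   0   1   1   1   2   2   3   3   3
  4   0   0   1   1   1   2  10  10  11  11
  5   0   0   1   1   1   2  10  10  11  11
  6   0   8   8   9   9   9  10  18  18  19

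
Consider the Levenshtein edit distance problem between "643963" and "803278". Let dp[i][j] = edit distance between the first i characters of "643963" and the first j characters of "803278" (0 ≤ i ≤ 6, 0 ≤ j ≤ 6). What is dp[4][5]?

   ''  8  0  3  2  7  8
''  0  1  2  3  4  5  6
 6  1  1  2  3  4  5  6
 4  2  2  2  3  4  5  6
 3  3  3  3  2  3  4  5
 9  4  4  4  3  3  4  5
 6  5  5  5  4  4  4  5
 3  6  6  6  5  5  5  5

4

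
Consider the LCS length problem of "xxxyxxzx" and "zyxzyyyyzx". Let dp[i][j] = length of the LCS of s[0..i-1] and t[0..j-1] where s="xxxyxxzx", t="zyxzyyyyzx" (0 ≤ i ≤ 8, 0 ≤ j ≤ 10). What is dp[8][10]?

   ''  z  y  x  z  y  y  y  y  z  x
''  0  0  0  0  0  0  0  0  0  0  0
 x  0  0  0  1  1  1  1  1  1  1  1
 x  0  0  0  1  1  1  1  1  1  1  2
 x  0  0  0  1  1  1  1  1  1  1  2
 y  0  0  1  1  1  2  2  2  2  2  2
 x  0  0  1  2  2  2  2  2  2  2  3
 x  0  0  1  2  2  2  2  2  2  2  3
 z  0  1  1  2  3  3  3  3  3  3  3
 x  0  1  1  2  3  3  3  3  3  3  4

4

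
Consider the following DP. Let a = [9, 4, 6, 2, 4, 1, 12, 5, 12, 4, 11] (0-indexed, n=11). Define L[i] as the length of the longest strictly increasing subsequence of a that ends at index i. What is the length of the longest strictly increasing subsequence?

4

   i    0    1    2    3    4    5    6    7    8    9   10
a[i]    9    4    6    2    4    1   12    5   12    4   11
L[i]    1    1    2    1    2    1    3    3    4    2    4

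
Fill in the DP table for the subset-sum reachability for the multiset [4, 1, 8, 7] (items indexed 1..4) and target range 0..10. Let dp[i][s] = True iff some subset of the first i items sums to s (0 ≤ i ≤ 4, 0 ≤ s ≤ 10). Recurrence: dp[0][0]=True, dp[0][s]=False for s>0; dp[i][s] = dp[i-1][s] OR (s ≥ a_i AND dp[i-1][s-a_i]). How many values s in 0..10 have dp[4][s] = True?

7

i\s   0   1   2   3   4   5   6   7   8   9  10
  0   T   F   F   F   F   F   F   F   F   F   F
  1   T   F   F   F   T   F   F   F   F   F   F
  2   T   T   F   F   T   T   F   F   F   F   F
  3   T   T   F   F   T   T   F   F   T   T   F
  4   T   T   F   F   T   T   F   T   T   T   F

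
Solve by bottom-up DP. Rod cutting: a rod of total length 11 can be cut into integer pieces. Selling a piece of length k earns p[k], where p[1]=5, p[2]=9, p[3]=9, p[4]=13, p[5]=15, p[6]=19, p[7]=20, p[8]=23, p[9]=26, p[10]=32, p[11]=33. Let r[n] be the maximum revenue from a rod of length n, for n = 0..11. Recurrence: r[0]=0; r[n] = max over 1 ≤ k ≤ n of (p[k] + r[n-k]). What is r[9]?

   n    0    1    2    3    4    5    6    7    8    9   10   11
r[n]    0    5   10   15   20   25   30   35   40   45   50   55

45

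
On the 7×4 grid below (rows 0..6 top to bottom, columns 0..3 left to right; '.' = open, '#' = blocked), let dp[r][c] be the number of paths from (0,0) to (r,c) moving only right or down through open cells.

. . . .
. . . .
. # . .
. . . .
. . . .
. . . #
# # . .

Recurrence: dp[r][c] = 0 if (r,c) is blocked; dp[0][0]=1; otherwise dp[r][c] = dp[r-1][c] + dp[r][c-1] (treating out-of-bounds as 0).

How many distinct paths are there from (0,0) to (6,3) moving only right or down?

r\c   0   1   2   3
  0   1   1   1   1
  1   1   2   3   4
  2   1   0   3   7
  3   1   1   4  11
  4   1   2   6  17
  5   1   3   9   0
  6   0   0   9   9

9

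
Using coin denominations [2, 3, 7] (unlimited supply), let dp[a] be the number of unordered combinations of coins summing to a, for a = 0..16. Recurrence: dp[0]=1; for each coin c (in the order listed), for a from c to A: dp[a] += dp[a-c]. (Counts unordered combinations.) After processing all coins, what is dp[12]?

4

after  coin     0     1     2     3     4     5     6     7     8     9    10    11    12    13    14    15    16
          2     1     0     1     0     1     0     1     0     1     0     1     0     1     0     1     0     1
          3     1     0     1     1     1     1     2     1     2     2     2     2     3     2     3     3     3
          7     1     0     1     1     1     1     2     2     2     3     3     3     4     4     5     5     6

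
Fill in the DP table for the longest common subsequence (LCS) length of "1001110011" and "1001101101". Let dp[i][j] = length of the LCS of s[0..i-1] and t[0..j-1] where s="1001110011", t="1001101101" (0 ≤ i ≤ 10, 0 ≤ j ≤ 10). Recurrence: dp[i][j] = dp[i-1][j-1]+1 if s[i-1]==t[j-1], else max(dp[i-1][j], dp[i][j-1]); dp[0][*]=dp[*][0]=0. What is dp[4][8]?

   ''  1  0  0  1  1  0  1  1  0  1
''  0  0  0  0  0  0  0  0  0  0  0
 1  0  1  1  1  1  1  1  1  1  1  1
 0  0  1  2  2  2  2  2  2  2  2  2
 0  0  1  2  3  3  3  3  3  3  3  3
 1  0  1  2  3  4  4  4  4  4  4  4
 1  0  1  2  3  4  5  5  5  5  5  5
 1  0  1  2  3  4  5  5  6  6  6  6
 0  0  1  2  3  4  5  6  6  6  7  7
 0  0  1  2  3  4  5  6  6  6  7  7
 1  0  1  2  3  4  5  6  7  7  7  8
 1  0  1  2  3  4  5  6  7  8  8  8

4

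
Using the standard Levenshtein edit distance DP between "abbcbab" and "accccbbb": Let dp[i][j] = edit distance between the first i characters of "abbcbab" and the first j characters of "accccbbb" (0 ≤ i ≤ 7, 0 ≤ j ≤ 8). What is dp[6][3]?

4

   ''  a  c  c  c  c  b  b  b
''  0  1  2  3  4  5  6  7  8
 a  1  0  1  2  3  4  5  6  7
 b  2  1  1  2  3  4  4  5  6
 b  3  2  2  2  3  4  4  4  5
 c  4  3  2  2  2  3  4  5  5
 b  5  4  3  3  3  3  3  4  5
 a  6  5  4  4  4  4  4  4  5
 b  7  6  5  5  5  5  4  4  4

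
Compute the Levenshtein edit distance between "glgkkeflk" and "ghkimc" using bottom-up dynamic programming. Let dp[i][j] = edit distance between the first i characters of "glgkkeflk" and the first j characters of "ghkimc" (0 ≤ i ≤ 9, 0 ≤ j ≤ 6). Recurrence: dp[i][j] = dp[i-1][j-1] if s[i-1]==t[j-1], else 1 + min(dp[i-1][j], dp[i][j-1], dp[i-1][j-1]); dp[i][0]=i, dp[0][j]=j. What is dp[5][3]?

3

   ''  g  h  k  i  m  c
''  0  1  2  3  4  5  6
 g  1  0  1  2  3  4  5
 l  2  1  1  2  3  4  5
 g  3  2  2  2  3  4  5
 k  4  3  3  2  3  4  5
 k  5  4  4  3  3  4  5
 e  6  5  5  4  4  4  5
 f  7  6  6  5  5  5  5
 l  8  7  7  6  6  6  6
 k  9  8  8  7  7  7  7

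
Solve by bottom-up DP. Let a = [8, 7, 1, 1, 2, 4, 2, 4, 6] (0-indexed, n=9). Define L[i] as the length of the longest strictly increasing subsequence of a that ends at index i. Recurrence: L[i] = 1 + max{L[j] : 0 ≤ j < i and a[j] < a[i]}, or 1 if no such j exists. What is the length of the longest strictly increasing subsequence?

   i    0    1    2    3    4    5    6    7    8
a[i]    8    7    1    1    2    4    2    4    6
L[i]    1    1    1    1    2    3    2    3    4

4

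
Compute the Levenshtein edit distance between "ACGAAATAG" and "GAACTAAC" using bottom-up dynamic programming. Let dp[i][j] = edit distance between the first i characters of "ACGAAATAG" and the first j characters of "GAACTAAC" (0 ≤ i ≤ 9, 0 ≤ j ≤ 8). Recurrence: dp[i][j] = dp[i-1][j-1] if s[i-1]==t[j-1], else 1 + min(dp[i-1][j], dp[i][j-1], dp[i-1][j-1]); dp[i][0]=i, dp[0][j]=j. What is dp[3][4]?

   ''  G  A  A  C  T  A  A  C
''  0  1  2  3  4  5  6  7  8
 A  1  1  1  2  3  4  5  6  7
 C  2  2  2  2  2  3  4  5  6
 G  3  2  3  3  3  3  4  5  6
 A  4  3  2  3  4  4  3  4  5
 A  5  4  3  2  3  4  4  3  4
 A  6  5  4  3  3  4  4  4  4
 T  7  6  5  4  4  3  4  5  5
 A  8  7  6  5  5  4  3  4  5
 G  9  8  7  6  6  5  4  4  5

3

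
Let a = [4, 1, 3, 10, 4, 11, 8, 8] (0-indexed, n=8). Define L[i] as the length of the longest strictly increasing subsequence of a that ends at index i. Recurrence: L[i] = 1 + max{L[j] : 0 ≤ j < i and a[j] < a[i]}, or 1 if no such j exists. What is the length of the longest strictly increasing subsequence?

4

   i    0    1    2    3    4    5    6    7
a[i]    4    1    3   10    4   11    8    8
L[i]    1    1    2    3    3    4    4    4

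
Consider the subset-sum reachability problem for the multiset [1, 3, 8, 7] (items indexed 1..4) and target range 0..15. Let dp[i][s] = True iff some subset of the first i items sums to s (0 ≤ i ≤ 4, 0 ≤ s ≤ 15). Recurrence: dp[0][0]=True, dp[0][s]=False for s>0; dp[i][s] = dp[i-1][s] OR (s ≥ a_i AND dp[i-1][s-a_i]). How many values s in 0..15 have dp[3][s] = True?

i\s   0   1   2   3   4   5   6   7   8   9  10  11  12  13  14  15
  0   T   F   F   F   F   F   F   F   F   F   F   F   F   F   F   F
  1   T   T   F   F   F   F   F   F   F   F   F   F   F   F   F   F
  2   T   T   F   T   T   F   F   F   F   F   F   F   F   F   F   F
  3   T   T   F   T   T   F   F   F   T   T   F   T   T   F   F   F
  4   T   T   F   T   T   F   F   T   T   T   T   T   T   F   F   T

8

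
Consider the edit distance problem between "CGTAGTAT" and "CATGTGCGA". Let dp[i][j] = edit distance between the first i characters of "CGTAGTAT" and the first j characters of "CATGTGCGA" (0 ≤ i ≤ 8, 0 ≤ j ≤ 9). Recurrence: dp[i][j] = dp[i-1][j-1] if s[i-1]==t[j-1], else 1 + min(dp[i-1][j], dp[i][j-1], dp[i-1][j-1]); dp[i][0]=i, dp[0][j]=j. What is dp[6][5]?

   ''  C  A  T  G  T  G  C  G  A
''  0  1  2  3  4  5  6  7  8  9
 C  1  0  1  2  3  4  5  6  7  8
 G  2  1  1  2  2  3  4  5  6  7
 T  3  2  2  1  2  2  3  4  5  6
 A  4  3  2  2  2  3  3  4  5  5
 G  5  4  3  3  2  3  3  4  4  5
 T  6  5  4  3  3  2  3  4  5  5
 A  7  6  5  4  4  3  3  4  5  5
 T  8  7  6  5  5  4  4  4  5  6

2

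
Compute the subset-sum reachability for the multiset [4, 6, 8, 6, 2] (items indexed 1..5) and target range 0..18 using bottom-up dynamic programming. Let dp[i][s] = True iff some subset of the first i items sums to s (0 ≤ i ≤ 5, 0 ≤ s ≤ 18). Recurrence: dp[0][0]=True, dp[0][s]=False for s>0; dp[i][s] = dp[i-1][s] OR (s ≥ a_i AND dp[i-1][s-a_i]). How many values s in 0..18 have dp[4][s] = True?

9

i\s   0   1   2   3   4   5   6   7   8   9  10  11  12  13  14  15  16  17  18
  0   T   F   F   F   F   F   F   F   F   F   F   F   F   F   F   F   F   F   F
  1   T   F   F   F   T   F   F   F   F   F   F   F   F   F   F   F   F   F   F
  2   T   F   F   F   T   F   T   F   F   F   T   F   F   F   F   F   F   F   F
  3   T   F   F   F   T   F   T   F   T   F   T   F   T   F   T   F   F   F   T
  4   T   F   F   F   T   F   T   F   T   F   T   F   T   F   T   F   T   F   T
  5   T   F   T   F   T   F   T   F   T   F   T   F   T   F   T   F   T   F   T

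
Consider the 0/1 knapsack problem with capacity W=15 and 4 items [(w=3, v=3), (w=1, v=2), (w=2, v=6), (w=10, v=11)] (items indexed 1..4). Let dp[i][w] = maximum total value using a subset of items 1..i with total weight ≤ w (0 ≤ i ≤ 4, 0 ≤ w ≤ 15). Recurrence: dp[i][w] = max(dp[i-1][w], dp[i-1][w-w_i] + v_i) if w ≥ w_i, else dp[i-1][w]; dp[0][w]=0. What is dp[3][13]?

11

i\w   0   1   2   3   4   5   6   7   8   9  10  11  12  13  14  15
  0   0   0   0   0   0   0   0   0   0   0   0   0   0   0   0   0
  1   0   0   0   3   3   3   3   3   3   3   3   3   3   3   3   3
  2   0   2   2   3   5   5   5   5   5   5   5   5   5   5   5   5
  3   0   2   6   8   8   9  11  11  11  11  11  11  11  11  11  11
  4   0   2   6   8   8   9  11  11  11  11  11  13  17  19  19  20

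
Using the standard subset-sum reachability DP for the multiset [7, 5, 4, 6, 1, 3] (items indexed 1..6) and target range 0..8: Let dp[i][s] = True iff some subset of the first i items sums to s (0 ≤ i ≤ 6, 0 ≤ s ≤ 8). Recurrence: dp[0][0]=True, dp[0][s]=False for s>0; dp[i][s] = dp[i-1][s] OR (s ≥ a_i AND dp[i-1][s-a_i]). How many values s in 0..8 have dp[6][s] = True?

8

i\s   0   1   2   3   4   5   6   7   8
  0   T   F   F   F   F   F   F   F   F
  1   T   F   F   F   F   F   F   T   F
  2   T   F   F   F   F   T   F   T   F
  3   T   F   F   F   T   T   F   T   F
  4   T   F   F   F   T   T   T   T   F
  5   T   T   F   F   T   T   T   T   T
  6   T   T   F   T   T   T   T   T   T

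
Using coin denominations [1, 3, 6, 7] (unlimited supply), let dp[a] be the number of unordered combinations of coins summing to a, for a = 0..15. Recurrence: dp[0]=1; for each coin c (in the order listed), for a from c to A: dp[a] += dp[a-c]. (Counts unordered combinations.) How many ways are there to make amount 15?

after  coin     0     1     2     3     4     5     6     7     8     9    10    11    12    13    14    15
          1     1     1     1     1     1     1     1     1     1     1     1     1     1     1     1     1
          3     1     1     1     2     2     2     3     3     3     4     4     4     5     5     5     6
          6     1     1     1     2     2     2     4     4     4     6     6     6     9     9     9    12
          7     1     1     1     2     2     2     4     5     5     7     8     8    11    13    14    17

17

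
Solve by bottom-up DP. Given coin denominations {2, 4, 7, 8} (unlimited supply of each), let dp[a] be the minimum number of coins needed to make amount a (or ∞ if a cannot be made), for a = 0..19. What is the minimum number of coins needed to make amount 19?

3

 a  0  1  2  3  4  5  6  7  8  9 10 11 12 13 14 15 16 17 18 19
dp  0  -  1  -  1  -  2  1  1  2  2  2  2  3  2  2  2  3  3  3
(- denotes ∞ / unreachable)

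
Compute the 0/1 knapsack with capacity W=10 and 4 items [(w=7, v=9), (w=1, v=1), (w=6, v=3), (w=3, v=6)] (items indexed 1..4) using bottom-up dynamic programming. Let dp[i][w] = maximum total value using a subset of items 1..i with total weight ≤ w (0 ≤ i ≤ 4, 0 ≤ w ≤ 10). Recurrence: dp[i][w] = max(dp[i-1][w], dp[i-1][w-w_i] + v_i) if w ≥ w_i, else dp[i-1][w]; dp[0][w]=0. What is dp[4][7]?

9

i\w   0   1   2   3   4   5   6   7   8   9  10
  0   0   0   0   0   0   0   0   0   0   0   0
  1   0   0   0   0   0   0   0   9   9   9   9
  2   0   1   1   1   1   1   1   9  10  10  10
  3   0   1   1   1   1   1   3   9  10  10  10
  4   0   1   1   6   7   7   7   9  10  10  15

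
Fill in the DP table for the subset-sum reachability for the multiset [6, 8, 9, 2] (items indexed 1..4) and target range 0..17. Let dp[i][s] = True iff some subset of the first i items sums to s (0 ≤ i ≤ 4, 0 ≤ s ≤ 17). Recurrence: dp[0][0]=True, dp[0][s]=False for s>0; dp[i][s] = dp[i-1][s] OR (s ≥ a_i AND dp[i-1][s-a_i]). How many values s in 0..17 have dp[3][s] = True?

7

i\s   0   1   2   3   4   5   6   7   8   9  10  11  12  13  14  15  16  17
  0   T   F   F   F   F   F   F   F   F   F   F   F   F   F   F   F   F   F
  1   T   F   F   F   F   F   T   F   F   F   F   F   F   F   F   F   F   F
  2   T   F   F   F   F   F   T   F   T   F   F   F   F   F   T   F   F   F
  3   T   F   F   F   F   F   T   F   T   T   F   F   F   F   T   T   F   T
  4   T   F   T   F   F   F   T   F   T   T   T   T   F   F   T   T   T   T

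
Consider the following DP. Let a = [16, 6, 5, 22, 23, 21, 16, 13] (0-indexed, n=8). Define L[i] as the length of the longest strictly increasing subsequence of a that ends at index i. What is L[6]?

2

   i    0    1    2    3    4    5    6    7
a[i]   16    6    5   22   23   21   16   13
L[i]    1    1    1    2    3    2    2    2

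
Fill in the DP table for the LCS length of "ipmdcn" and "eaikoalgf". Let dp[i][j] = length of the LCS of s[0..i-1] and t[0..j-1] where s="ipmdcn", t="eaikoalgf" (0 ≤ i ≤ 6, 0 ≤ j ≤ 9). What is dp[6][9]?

   ''  e  a  i  k  o  a  l  g  f
''  0  0  0  0  0  0  0  0  0  0
 i  0  0  0  1  1  1  1  1  1  1
 p  0  0  0  1  1  1  1  1  1  1
 m  0  0  0  1  1  1  1  1  1  1
 d  0  0  0  1  1  1  1  1  1  1
 c  0  0  0  1  1  1  1  1  1  1
 n  0  0  0  1  1  1  1  1  1  1

1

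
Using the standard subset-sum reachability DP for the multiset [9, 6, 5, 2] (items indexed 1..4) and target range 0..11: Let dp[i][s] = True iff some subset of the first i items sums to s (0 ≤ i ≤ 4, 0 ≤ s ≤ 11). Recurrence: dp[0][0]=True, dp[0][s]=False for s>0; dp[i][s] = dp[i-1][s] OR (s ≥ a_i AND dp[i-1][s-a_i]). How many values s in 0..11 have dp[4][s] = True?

8

i\s   0   1   2   3   4   5   6   7   8   9  10  11
  0   T   F   F   F   F   F   F   F   F   F   F   F
  1   T   F   F   F   F   F   F   F   F   T   F   F
  2   T   F   F   F   F   F   T   F   F   T   F   F
  3   T   F   F   F   F   T   T   F   F   T   F   T
  4   T   F   T   F   F   T   T   T   T   T   F   T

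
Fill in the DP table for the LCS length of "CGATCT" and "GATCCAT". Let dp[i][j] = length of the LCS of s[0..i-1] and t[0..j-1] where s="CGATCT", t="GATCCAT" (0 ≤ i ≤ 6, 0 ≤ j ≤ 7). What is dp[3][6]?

   ''  G  A  T  C  C  A  T
''  0  0  0  0  0  0  0  0
 C  0  0  0  0  1  1  1  1
 G  0  1  1  1  1  1  1  1
 A  0  1  2  2  2  2  2  2
 T  0  1  2  3  3  3  3  3
 C  0  1  2  3  4  4  4  4
 T  0  1  2  3  4  4  4  5

2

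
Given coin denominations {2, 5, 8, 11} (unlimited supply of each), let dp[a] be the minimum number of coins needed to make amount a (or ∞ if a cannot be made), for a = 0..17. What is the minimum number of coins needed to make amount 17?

4

 a  0  1  2  3  4  5  6  7  8  9 10 11 12 13 14 15 16 17
dp  0  -  1  -  2  1  3  2  1  3  2  1  3  2  4  3  2  4
(- denotes ∞ / unreachable)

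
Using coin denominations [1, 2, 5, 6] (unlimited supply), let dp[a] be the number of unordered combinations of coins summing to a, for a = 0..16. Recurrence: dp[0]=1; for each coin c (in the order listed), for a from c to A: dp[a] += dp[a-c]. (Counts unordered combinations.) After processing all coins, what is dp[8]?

9

after  coin     0     1     2     3     4     5     6     7     8     9    10    11    12    13    14    15    16
          1     1     1     1     1     1     1     1     1     1     1     1     1     1     1     1     1     1
          2     1     1     2     2     3     3     4     4     5     5     6     6     7     7     8     8     9
          5     1     1     2     2     3     4     5     6     7     8    10    11    13    14    16    18    20
          6     1     1     2     2     3     4     6     7     9    10    13    15    19    21    25    28    33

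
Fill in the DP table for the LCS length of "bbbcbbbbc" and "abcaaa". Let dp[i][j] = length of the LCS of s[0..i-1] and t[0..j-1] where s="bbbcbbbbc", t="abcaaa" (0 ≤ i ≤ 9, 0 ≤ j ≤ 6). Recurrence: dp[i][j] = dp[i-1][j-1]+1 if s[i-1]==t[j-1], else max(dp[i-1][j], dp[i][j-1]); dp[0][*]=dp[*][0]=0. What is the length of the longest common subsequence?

2

   ''  a  b  c  a  a  a
''  0  0  0  0  0  0  0
 b  0  0  1  1  1  1  1
 b  0  0  1  1  1  1  1
 b  0  0  1  1  1  1  1
 c  0  0  1  2  2  2  2
 b  0  0  1  2  2  2  2
 b  0  0  1  2  2  2  2
 b  0  0  1  2  2  2  2
 b  0  0  1  2  2  2  2
 c  0  0  1  2  2  2  2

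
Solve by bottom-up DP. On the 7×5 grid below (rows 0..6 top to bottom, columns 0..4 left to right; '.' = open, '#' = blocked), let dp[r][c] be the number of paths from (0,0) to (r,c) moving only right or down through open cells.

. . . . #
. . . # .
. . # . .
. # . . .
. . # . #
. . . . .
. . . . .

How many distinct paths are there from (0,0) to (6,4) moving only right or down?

9

r\c   0   1   2   3   4
  0   1   1   1   1   0
  1   1   2   3   0   0
  2   1   3   0   0   0
  3   1   0   0   0   0
  4   1   1   0   0   0
  5   1   2   2   2   2
  6   1   3   5   7   9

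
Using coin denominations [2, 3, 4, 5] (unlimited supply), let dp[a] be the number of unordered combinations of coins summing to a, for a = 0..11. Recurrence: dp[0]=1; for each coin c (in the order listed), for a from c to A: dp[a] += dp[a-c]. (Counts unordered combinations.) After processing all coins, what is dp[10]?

after  coin     0     1     2     3     4     5     6     7     8     9    10    11
          2     1     0     1     0     1     0     1     0     1     0     1     0
          3     1     0     1     1     1     1     2     1     2     2     2     2
          4     1     0     1     1     2     1     3     2     4     3     5     4
          5     1     0     1     1     2     2     3     3     5     5     7     7

7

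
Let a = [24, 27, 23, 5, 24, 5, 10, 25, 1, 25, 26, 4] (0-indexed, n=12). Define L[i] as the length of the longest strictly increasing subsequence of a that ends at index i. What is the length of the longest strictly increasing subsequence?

4

   i    0    1    2    3    4    5    6    7    8    9   10   11
a[i]   24   27   23    5   24    5   10   25    1   25   26    4
L[i]    1    2    1    1    2    1    2    3    1    3    4    2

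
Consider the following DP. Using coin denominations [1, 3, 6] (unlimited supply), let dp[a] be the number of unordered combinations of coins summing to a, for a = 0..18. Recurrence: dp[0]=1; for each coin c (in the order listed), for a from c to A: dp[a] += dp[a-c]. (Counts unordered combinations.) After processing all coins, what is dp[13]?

9

after  coin     0     1     2     3     4     5     6     7     8     9    10    11    12    13    14    15    16    17    18
          1     1     1     1     1     1     1     1     1     1     1     1     1     1     1     1     1     1     1     1
          3     1     1     1     2     2     2     3     3     3     4     4     4     5     5     5     6     6     6     7
          6     1     1     1     2     2     2     4     4     4     6     6     6     9     9     9    12    12    12    16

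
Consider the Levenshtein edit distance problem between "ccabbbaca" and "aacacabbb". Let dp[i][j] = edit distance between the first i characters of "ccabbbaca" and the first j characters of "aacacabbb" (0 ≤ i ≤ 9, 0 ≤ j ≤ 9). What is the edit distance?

6

   ''  a  a  c  a  c  a  b  b  b
''  0  1  2  3  4  5  6  7  8  9
 c  1  1  2  2  3  4  5  6  7  8
 c  2  2  2  2  3  3  4  5  6  7
 a  3  2  2  3  2  3  3  4  5  6
 b  4  3  3  3  3  3  4  3  4  5
 b  5  4  4  4  4  4  4  4  3  4
 b  6  5  5  5  5  5  5  4  4  3
 a  7  6  5  6  5  6  5  5  5  4
 c  8  7  6  5  6  5  6  6  6  5
 a  9  8  7  6  5  6  5  6  7  6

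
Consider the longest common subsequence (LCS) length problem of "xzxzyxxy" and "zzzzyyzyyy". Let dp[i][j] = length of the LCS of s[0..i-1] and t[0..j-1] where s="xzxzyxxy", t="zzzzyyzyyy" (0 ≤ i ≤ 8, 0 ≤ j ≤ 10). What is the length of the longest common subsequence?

4

   ''  z  z  z  z  y  y  z  y  y  y
''  0  0  0  0  0  0  0  0  0  0  0
 x  0  0  0  0  0  0  0  0  0  0  0
 z  0  1  1  1  1  1  1  1  1  1  1
 x  0  1  1  1  1  1  1  1  1  1  1
 z  0  1  2  2  2  2  2  2  2  2  2
 y  0  1  2  2  2  3  3  3  3  3  3
 x  0  1  2  2  2  3  3  3  3  3  3
 x  0  1  2  2  2  3  3  3  3  3  3
 y  0  1  2  2  2  3  4  4  4  4  4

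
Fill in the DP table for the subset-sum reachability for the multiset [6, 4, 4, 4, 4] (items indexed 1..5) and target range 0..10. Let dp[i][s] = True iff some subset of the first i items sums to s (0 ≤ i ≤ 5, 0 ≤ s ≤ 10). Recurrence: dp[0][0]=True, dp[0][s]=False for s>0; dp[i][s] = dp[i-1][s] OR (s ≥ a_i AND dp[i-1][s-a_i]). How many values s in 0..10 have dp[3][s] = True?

i\s   0   1   2   3   4   5   6   7   8   9  10
  0   T   F   F   F   F   F   F   F   F   F   F
  1   T   F   F   F   F   F   T   F   F   F   F
  2   T   F   F   F   T   F   T   F   F   F   T
  3   T   F   F   F   T   F   T   F   T   F   T
  4   T   F   F   F   T   F   T   F   T   F   T
  5   T   F   F   F   T   F   T   F   T   F   T

5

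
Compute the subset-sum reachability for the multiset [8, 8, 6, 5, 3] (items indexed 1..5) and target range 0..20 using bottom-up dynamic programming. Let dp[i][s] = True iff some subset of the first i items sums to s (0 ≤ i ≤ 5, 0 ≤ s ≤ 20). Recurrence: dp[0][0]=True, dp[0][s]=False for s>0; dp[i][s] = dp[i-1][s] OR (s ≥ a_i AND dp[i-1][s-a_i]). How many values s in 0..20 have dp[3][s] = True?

5

i\s   0   1   2   3   4   5   6   7   8   9  10  11  12  13  14  15  16  17  18  19  20
  0   T   F   F   F   F   F   F   F   F   F   F   F   F   F   F   F   F   F   F   F   F
  1   T   F   F   F   F   F   F   F   T   F   F   F   F   F   F   F   F   F   F   F   F
  2   T   F   F   F   F   F   F   F   T   F   F   F   F   F   F   F   T   F   F   F   F
  3   T   F   F   F   F   F   T   F   T   F   F   F   F   F   T   F   T   F   F   F   F
  4   T   F   F   F   F   T   T   F   T   F   F   T   F   T   T   F   T   F   F   T   F
  5   T   F   F   T   F   T   T   F   T   T   F   T   F   T   T   F   T   T   F   T   F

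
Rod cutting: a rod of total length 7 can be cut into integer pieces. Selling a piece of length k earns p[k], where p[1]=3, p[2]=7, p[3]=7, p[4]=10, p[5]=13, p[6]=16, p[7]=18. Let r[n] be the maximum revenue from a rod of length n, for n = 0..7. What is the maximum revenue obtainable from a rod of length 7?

24

   n    0    1    2    3    4    5    6    7
r[n]    0    3    7   10   14   17   21   24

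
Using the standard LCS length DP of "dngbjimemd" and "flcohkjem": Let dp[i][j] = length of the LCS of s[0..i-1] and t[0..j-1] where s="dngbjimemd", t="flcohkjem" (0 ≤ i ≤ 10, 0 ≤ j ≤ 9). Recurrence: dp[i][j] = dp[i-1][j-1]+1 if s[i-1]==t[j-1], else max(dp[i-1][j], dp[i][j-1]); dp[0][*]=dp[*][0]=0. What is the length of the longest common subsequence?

3

   ''  f  l  c  o  h  k  j  e  m
''  0  0  0  0  0  0  0  0  0  0
 d  0  0  0  0  0  0  0  0  0  0
 n  0  0  0  0  0  0  0  0  0  0
 g  0  0  0  0  0  0  0  0  0  0
 b  0  0  0  0  0  0  0  0  0  0
 j  0  0  0  0  0  0  0  1  1  1
 i  0  0  0  0  0  0  0  1  1  1
 m  0  0  0  0  0  0  0  1  1  2
 e  0  0  0  0  0  0  0  1  2  2
 m  0  0  0  0  0  0  0  1  2  3
 d  0  0  0  0  0  0  0  1  2  3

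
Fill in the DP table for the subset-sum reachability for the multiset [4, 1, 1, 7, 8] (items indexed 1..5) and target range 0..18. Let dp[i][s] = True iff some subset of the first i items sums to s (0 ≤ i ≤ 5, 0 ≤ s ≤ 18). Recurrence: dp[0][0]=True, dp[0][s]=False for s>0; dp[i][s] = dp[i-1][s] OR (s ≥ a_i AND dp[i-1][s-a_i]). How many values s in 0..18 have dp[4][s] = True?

12

i\s   0   1   2   3   4   5   6   7   8   9  10  11  12  13  14  15  16  17  18
  0   T   F   F   F   F   F   F   F   F   F   F   F   F   F   F   F   F   F   F
  1   T   F   F   F   T   F   F   F   F   F   F   F   F   F   F   F   F   F   F
  2   T   T   F   F   T   T   F   F   F   F   F   F   F   F   F   F   F   F   F
  3   T   T   T   F   T   T   T   F   F   F   F   F   F   F   F   F   F   F   F
  4   T   T   T   F   T   T   T   T   T   T   F   T   T   T   F   F   F   F   F
  5   T   T   T   F   T   T   T   T   T   T   T   T   T   T   T   T   T   T   F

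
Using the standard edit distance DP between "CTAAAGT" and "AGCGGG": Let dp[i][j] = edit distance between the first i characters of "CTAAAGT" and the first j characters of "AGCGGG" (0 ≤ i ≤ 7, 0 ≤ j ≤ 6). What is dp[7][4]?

   ''  A  G  C  G  G  G
''  0  1  2  3  4  5  6
 C  1  1  2  2  3  4  5
 T  2  2  2  3  3  4  5
 A  3  2  3  3  4  4  5
 A  4  3  3  4  4  5  5
 A  5  4  4  4  5  5  6
 G  6  5  4  5  4  5  5
 T  7  6  5  5  5  5  6

5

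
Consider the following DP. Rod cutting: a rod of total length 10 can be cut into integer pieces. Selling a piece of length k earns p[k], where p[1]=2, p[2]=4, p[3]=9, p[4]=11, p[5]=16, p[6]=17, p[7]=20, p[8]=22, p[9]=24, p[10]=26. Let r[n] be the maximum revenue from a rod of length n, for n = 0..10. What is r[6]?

18

   n    0    1    2    3    4    5    6    7    8    9   10
r[n]    0    2    4    9   11   16   18   20   25   27   32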